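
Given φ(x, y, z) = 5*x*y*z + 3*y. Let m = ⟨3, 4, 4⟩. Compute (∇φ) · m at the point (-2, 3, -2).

∂φ/∂x = 5*y*z
∂φ/∂y = 5*x*z + 3
∂φ/∂z = 5*x*y
∇φ at (-2, 3, -2) = (-30, 23, -30)
∇φ · m = (-30)(3) + (23)(4) + (-30)(4) = -118

-118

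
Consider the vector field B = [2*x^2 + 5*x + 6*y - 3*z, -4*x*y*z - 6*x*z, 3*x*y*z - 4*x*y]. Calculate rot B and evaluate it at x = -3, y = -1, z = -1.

(∇×B)₁ = ∂B₃/∂y − ∂B₂/∂z = 4*x*y + 3*x*z + 2*x
(∇×B)₂ = ∂B₁/∂z − ∂B₃/∂x = -3*y*z + 4*y - 3
(∇×B)₃ = ∂B₂/∂x − ∂B₁/∂y = -4*y*z - 6*z - 6
∇×B = (4*x*y + 3*x*z + 2*x, -3*y*z + 4*y - 3, -4*y*z - 6*z - 6)
At (-3, -1, -1): (15, -10, -4).

(15, -10, -4)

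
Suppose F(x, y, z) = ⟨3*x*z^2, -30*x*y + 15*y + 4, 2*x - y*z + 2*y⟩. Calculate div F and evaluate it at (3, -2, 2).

-61

∂F₁/∂x = 3*z^2
∂F₂/∂y = -30*x + 15
∂F₃/∂z = -y
∇·F = -30*x - y + 3*z^2 + 15
At (3, -2, 2): -61.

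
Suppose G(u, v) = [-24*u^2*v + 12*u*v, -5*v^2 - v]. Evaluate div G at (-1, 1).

49

∂G₁/∂u = -48*u*v + 12*v
∂G₂/∂v = -10*v - 1
∇·G = -48*u*v + 2*v - 1
At (-1, 1): 49.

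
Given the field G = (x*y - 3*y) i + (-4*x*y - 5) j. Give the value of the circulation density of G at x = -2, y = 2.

∂G₂/∂x = -4*y
∂G₁/∂y = x - 3
Scalar curl = -x - 4*y + 3
At (-2, 2): -3.

-3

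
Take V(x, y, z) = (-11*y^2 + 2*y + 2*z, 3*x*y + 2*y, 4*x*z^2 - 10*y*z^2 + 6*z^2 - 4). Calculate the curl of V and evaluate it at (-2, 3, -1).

(-10, -2, 73)

(∇×V)₁ = ∂V₃/∂y − ∂V₂/∂z = -10*z^2
(∇×V)₂ = ∂V₁/∂z − ∂V₃/∂x = -4*z^2 + 2
(∇×V)₃ = ∂V₂/∂x − ∂V₁/∂y = 25*y - 2
∇×V = (-10*z^2, -4*z^2 + 2, 25*y - 2)
At (-2, 3, -1): (-10, -2, 73).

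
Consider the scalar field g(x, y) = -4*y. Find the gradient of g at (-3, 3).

(0, -4)

∂g/∂x = 0
∂g/∂y = -4
∇g = (0, -4)
At (-3, 3): (0, -4).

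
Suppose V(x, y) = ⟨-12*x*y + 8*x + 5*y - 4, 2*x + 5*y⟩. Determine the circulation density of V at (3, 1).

33

∂V₂/∂x = 2
∂V₁/∂y = -12*x + 5
Scalar curl = 12*x - 3
At (3, 1): 33.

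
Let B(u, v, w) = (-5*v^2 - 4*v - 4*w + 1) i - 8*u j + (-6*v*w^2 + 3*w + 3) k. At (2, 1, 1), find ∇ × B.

(-6, -4, 6)

(∇×B)₁ = ∂B₃/∂v − ∂B₂/∂w = -6*w^2
(∇×B)₂ = ∂B₁/∂w − ∂B₃/∂u = -4
(∇×B)₃ = ∂B₂/∂u − ∂B₁/∂v = 10*v - 4
∇×B = (-6*w^2, -4, 10*v - 4)
At (2, 1, 1): (-6, -4, 6).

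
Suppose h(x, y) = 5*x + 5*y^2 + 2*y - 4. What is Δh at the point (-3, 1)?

∂²h/∂x² = 0
∂²h/∂y² = 10
∇²h = 10
At (-3, 1): 10.

10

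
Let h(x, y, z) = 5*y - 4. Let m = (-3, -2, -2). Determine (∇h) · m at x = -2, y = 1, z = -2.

∂h/∂x = 0
∂h/∂y = 5
∂h/∂z = 0
∇h at (-2, 1, -2) = (0, 5, 0)
∇h · m = (0)(-3) + (5)(-2) + (0)(-2) = -10

-10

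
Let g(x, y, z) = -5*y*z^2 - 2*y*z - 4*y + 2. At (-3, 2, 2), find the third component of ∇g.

-44

(∇g)_3 = ∂g/∂z = -10*y*z - 2*y
At (-3, 2, 2): -44.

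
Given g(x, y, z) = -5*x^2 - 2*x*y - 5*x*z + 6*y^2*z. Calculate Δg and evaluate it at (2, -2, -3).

-46

∂²g/∂x² = -10
∂²g/∂y² = 12*z
∂²g/∂z² = 0
∇²g = 12*z - 10
At (2, -2, -3): -46.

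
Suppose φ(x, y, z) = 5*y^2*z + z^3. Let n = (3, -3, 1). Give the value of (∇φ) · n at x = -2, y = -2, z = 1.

83

∂φ/∂x = 0
∂φ/∂y = 10*y*z
∂φ/∂z = 5*y^2 + 3*z^2
∇φ at (-2, -2, 1) = (0, -20, 23)
∇φ · n = (0)(3) + (-20)(-3) + (23)(1) = 83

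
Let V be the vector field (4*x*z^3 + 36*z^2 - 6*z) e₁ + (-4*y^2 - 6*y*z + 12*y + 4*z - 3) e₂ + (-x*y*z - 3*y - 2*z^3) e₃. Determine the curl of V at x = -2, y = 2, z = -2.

(1, -250, 0)

(∇×V)₁ = ∂V₃/∂y − ∂V₂/∂z = -x*z + 6*y - 7
(∇×V)₂ = ∂V₁/∂z − ∂V₃/∂x = 12*x*z^2 + y*z + 72*z - 6
(∇×V)₃ = ∂V₂/∂x − ∂V₁/∂y = 0
∇×V = (-x*z + 6*y - 7, 12*x*z^2 + y*z + 72*z - 6, 0)
At (-2, 2, -2): (1, -250, 0).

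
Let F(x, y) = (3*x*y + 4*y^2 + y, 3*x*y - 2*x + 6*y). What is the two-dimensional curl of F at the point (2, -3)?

∂F₂/∂x = 3*y - 2
∂F₁/∂y = 3*x + 8*y + 1
Scalar curl = -3*x - 5*y - 3
At (2, -3): 6.

6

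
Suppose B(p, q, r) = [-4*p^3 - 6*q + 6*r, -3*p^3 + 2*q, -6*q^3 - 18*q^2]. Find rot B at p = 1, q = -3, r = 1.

(-54, 6, -3)

(∇×B)₁ = ∂B₃/∂q − ∂B₂/∂r = -18*q^2 - 36*q
(∇×B)₂ = ∂B₁/∂r − ∂B₃/∂p = 6
(∇×B)₃ = ∂B₂/∂p − ∂B₁/∂q = -9*p^2 + 6
∇×B = (-18*q^2 - 36*q, 6, -9*p^2 + 6)
At (1, -3, 1): (-54, 6, -3).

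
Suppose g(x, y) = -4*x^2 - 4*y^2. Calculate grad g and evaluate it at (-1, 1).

(8, -8)

∂g/∂x = -8*x
∂g/∂y = -8*y
∇g = (-8*x, -8*y)
At (-1, 1): (8, -8).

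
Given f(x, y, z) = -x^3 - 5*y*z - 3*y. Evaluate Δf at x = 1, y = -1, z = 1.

-6

∂²f/∂x² = -6*x
∂²f/∂y² = 0
∂²f/∂z² = 0
∇²f = -6*x
At (1, -1, 1): -6.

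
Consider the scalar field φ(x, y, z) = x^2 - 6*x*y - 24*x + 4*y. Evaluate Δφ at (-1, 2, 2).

2

∂²φ/∂x² = 2
∂²φ/∂y² = 0
∂²φ/∂z² = 0
∇²φ = 2
At (-1, 2, 2): 2.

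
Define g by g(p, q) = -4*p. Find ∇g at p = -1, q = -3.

∂g/∂p = -4
∂g/∂q = 0
∇g = (-4, 0)
At (-1, -3): (-4, 0).

(-4, 0)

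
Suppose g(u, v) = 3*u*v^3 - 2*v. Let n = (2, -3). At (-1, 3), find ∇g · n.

411

∂g/∂u = 3*v^3
∂g/∂v = 9*u*v^2 - 2
∇g at (-1, 3) = (81, -83)
∇g · n = (81)(2) + (-83)(-3) = 411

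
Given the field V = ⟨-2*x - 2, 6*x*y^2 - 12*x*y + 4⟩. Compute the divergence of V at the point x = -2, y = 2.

∂V₁/∂x = -2
∂V₂/∂y = 12*x*y - 12*x
∇·V = 12*x*y - 12*x - 2
At (-2, 2): -26.

-26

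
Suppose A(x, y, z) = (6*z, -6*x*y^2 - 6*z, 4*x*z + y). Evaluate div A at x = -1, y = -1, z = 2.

-16

∂A₁/∂x = 0
∂A₂/∂y = -12*x*y
∂A₃/∂z = 4*x
∇·A = -12*x*y + 4*x
At (-1, -1, 2): -16.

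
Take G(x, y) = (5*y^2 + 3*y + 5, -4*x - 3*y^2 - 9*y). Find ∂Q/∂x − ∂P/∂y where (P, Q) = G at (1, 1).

∂G₂/∂x = -4
∂G₁/∂y = 10*y + 3
Scalar curl = -10*y - 7
At (1, 1): -17.

-17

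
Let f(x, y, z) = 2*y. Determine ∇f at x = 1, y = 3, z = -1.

(0, 2, 0)

∂f/∂x = 0
∂f/∂y = 2
∂f/∂z = 0
∇f = (0, 2, 0)
At (1, 3, -1): (0, 2, 0).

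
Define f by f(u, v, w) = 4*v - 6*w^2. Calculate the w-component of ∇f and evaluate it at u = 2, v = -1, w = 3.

-36

(∇f)_3 = ∂f/∂w = -12*w
At (2, -1, 3): -36.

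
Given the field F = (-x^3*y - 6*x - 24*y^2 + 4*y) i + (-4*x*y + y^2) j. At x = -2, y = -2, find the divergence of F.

22

∂F₁/∂x = -3*x^2*y - 6
∂F₂/∂y = -4*x + 2*y
∇·F = -3*x^2*y - 4*x + 2*y - 6
At (-2, -2): 22.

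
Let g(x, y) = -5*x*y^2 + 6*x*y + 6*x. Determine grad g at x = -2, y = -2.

(-26, -52)

∂g/∂x = -5*y^2 + 6*y + 6
∂g/∂y = -10*x*y + 6*x
∇g = (-5*y^2 + 6*y + 6, -10*x*y + 6*x)
At (-2, -2): (-26, -52).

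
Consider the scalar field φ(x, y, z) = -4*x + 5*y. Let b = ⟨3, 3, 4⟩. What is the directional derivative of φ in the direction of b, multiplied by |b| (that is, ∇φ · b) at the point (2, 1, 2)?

∂φ/∂x = -4
∂φ/∂y = 5
∂φ/∂z = 0
∇φ at (2, 1, 2) = (-4, 5, 0)
∇φ · b = (-4)(3) + (5)(3) + (0)(4) = 3

3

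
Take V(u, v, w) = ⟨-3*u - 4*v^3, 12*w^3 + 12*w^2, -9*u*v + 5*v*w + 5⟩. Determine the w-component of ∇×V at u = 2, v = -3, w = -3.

108

(∇×V)_3 = ∂V₂/∂u − ∂V₁/∂v
= 0 − (-12*v^2)
= 12*v^2
At (2, -3, -3): 108.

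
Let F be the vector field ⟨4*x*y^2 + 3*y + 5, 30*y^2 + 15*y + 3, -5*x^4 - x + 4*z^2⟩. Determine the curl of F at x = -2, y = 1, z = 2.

(0, -159, 13)

(∇×F)₁ = ∂F₃/∂y − ∂F₂/∂z = 0
(∇×F)₂ = ∂F₁/∂z − ∂F₃/∂x = 20*x^3 + 1
(∇×F)₃ = ∂F₂/∂x − ∂F₁/∂y = -8*x*y - 3
∇×F = (0, 20*x^3 + 1, -8*x*y - 3)
At (-2, 1, 2): (0, -159, 13).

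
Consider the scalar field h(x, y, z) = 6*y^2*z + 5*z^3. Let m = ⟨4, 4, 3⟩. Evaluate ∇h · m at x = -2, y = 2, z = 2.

444

∂h/∂x = 0
∂h/∂y = 12*y*z
∂h/∂z = 6*y^2 + 15*z^2
∇h at (-2, 2, 2) = (0, 48, 84)
∇h · m = (0)(4) + (48)(4) + (84)(3) = 444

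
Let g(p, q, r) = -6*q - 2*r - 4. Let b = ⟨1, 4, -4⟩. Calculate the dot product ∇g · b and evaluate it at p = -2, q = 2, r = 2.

-16

∂g/∂p = 0
∂g/∂q = -6
∂g/∂r = -2
∇g at (-2, 2, 2) = (0, -6, -2)
∇g · b = (0)(1) + (-6)(4) + (-2)(-4) = -16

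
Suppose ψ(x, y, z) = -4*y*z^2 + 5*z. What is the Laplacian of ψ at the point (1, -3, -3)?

∂²ψ/∂x² = 0
∂²ψ/∂y² = 0
∂²ψ/∂z² = -8*y
∇²ψ = -8*y
At (1, -3, -3): 24.

24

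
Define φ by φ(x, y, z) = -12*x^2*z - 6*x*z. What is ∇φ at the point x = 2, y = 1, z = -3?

(162, 0, -60)

∂φ/∂x = -24*x*z - 6*z
∂φ/∂y = 0
∂φ/∂z = -12*x^2 - 6*x
∇φ = (-24*x*z - 6*z, 0, -12*x^2 - 6*x)
At (2, 1, -3): (162, 0, -60).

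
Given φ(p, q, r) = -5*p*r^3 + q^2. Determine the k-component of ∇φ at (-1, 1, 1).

15

(∇φ)_3 = ∂φ/∂r = -15*p*r^2
At (-1, 1, 1): 15.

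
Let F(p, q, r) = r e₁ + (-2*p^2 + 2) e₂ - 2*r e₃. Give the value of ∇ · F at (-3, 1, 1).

-2

∂F₁/∂p = 0
∂F₂/∂q = 0
∂F₃/∂r = -2
∇·F = -2
At (-3, 1, 1): -2.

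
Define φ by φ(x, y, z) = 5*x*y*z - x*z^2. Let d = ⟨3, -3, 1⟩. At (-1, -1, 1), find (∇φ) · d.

∂φ/∂x = 5*y*z - z^2
∂φ/∂y = 5*x*z
∂φ/∂z = 5*x*y - 2*x*z
∇φ at (-1, -1, 1) = (-6, -5, 7)
∇φ · d = (-6)(3) + (-5)(-3) + (7)(1) = 4

4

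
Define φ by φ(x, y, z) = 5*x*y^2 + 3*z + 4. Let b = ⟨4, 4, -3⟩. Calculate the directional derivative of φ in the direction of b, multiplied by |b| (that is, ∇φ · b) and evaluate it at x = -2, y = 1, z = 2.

-69

∂φ/∂x = 5*y^2
∂φ/∂y = 10*x*y
∂φ/∂z = 3
∇φ at (-2, 1, 2) = (5, -20, 3)
∇φ · b = (5)(4) + (-20)(4) + (3)(-3) = -69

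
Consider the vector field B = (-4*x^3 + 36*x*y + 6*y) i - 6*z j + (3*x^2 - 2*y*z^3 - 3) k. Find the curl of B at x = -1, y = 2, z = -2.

(22, 6, 30)

(∇×B)₁ = ∂B₃/∂y − ∂B₂/∂z = -2*z^3 + 6
(∇×B)₂ = ∂B₁/∂z − ∂B₃/∂x = -6*x
(∇×B)₃ = ∂B₂/∂x − ∂B₁/∂y = -36*x - 6
∇×B = (-2*z^3 + 6, -6*x, -36*x - 6)
At (-1, 2, -2): (22, 6, 30).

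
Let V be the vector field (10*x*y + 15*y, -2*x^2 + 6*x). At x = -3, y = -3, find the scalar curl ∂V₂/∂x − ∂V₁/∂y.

∂V₂/∂x = -4*x + 6
∂V₁/∂y = 10*x + 15
Scalar curl = -14*x - 9
At (-3, -3): 33.

33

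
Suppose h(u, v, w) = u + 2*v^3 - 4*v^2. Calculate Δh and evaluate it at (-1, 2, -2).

16

∂²h/∂u² = 0
∂²h/∂v² = 4*(3*v - 2)
∂²h/∂w² = 0
∇²h = 12*v - 8
At (-1, 2, -2): 16.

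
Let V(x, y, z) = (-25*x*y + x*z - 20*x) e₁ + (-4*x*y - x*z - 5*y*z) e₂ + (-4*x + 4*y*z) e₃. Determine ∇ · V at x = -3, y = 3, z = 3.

∂V₁/∂x = -25*y + z - 20
∂V₂/∂y = -4*x - 5*z
∂V₃/∂z = 4*y
∇·V = -4*x - 21*y - 4*z - 20
At (-3, 3, 3): -83.

-83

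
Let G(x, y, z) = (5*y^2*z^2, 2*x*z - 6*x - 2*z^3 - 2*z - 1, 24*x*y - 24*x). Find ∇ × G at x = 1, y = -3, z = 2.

(48, 276, 118)

(∇×G)₁ = ∂G₃/∂y − ∂G₂/∂z = 22*x + 6*z^2 + 2
(∇×G)₂ = ∂G₁/∂z − ∂G₃/∂x = 10*y^2*z - 24*y + 24
(∇×G)₃ = ∂G₂/∂x − ∂G₁/∂y = -10*y*z^2 + 2*z - 6
∇×G = (22*x + 6*z^2 + 2, 10*y^2*z - 24*y + 24, -10*y*z^2 + 2*z - 6)
At (1, -3, 2): (48, 276, 118).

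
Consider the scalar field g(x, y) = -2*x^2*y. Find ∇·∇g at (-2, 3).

∂²g/∂x² = -4*y
∂²g/∂y² = 0
∇²g = -4*y
At (-2, 3): -12.

-12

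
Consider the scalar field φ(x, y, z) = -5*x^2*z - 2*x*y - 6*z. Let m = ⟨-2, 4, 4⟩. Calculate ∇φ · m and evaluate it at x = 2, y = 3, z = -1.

∂φ/∂x = -10*x*z - 2*y
∂φ/∂y = -2*x
∂φ/∂z = -5*x^2 - 6
∇φ at (2, 3, -1) = (14, -4, -26)
∇φ · m = (14)(-2) + (-4)(4) + (-26)(4) = -148

-148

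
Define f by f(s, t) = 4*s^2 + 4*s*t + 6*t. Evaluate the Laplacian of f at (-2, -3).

∂²f/∂s² = 8
∂²f/∂t² = 0
∇²f = 8
At (-2, -3): 8.

8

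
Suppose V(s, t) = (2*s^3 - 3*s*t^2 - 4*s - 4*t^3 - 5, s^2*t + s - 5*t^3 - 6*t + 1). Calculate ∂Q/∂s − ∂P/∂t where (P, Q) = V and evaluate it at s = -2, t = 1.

∂V₂/∂s = 2*s*t + 1
∂V₁/∂t = -6*s*t - 12*t^2
Scalar curl = 8*s*t + 12*t^2 + 1
At (-2, 1): -3.

-3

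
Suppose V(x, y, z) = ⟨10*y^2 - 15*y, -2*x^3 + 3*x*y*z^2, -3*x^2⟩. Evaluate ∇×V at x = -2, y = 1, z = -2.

(-24, -12, -17)

(∇×V)₁ = ∂V₃/∂y − ∂V₂/∂z = -6*x*y*z
(∇×V)₂ = ∂V₁/∂z − ∂V₃/∂x = 6*x
(∇×V)₃ = ∂V₂/∂x − ∂V₁/∂y = -6*x^2 + 3*y*z^2 - 20*y + 15
∇×V = (-6*x*y*z, 6*x, -6*x^2 + 3*y*z^2 - 20*y + 15)
At (-2, 1, -2): (-24, -12, -17).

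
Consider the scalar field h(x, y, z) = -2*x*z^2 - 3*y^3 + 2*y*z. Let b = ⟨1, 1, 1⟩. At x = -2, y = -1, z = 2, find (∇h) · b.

∂h/∂x = -2*z^2
∂h/∂y = -9*y^2 + 2*z
∂h/∂z = -4*x*z + 2*y
∇h at (-2, -1, 2) = (-8, -5, 14)
∇h · b = (-8)(1) + (-5)(1) + (14)(1) = 1

1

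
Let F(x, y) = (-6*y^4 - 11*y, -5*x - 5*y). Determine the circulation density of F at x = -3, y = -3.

∂F₂/∂x = -5
∂F₁/∂y = -24*y^3 - 11
Scalar curl = 24*y^3 + 6
At (-3, -3): -642.

-642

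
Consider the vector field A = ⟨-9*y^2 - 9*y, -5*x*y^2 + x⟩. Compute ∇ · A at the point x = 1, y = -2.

∂A₁/∂x = 0
∂A₂/∂y = -10*x*y
∇·A = -10*x*y
At (1, -2): 20.

20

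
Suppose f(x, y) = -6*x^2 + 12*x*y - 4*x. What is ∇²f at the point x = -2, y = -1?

∂²f/∂x² = -12
∂²f/∂y² = 0
∇²f = -12
At (-2, -1): -12.

-12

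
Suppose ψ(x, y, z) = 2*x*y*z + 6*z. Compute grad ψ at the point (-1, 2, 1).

∂ψ/∂x = 2*y*z
∂ψ/∂y = 2*x*z
∂ψ/∂z = 2*x*y + 6
∇ψ = (2*y*z, 2*x*z, 2*x*y + 6)
At (-1, 2, 1): (4, -2, 2).

(4, -2, 2)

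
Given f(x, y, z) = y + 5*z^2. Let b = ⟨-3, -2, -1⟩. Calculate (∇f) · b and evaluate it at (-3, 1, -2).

∂f/∂x = 0
∂f/∂y = 1
∂f/∂z = 10*z
∇f at (-3, 1, -2) = (0, 1, -20)
∇f · b = (0)(-3) + (1)(-2) + (-20)(-1) = 18

18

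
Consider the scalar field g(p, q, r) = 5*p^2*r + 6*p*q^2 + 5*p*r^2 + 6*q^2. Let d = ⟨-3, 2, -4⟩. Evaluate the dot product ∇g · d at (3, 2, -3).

∂g/∂p = 10*p*r + 6*q^2 + 5*r^2
∂g/∂q = 12*p*q + 12*q
∂g/∂r = 5*p^2 + 10*p*r
∇g at (3, 2, -3) = (-21, 96, -45)
∇g · d = (-21)(-3) + (96)(2) + (-45)(-4) = 435

435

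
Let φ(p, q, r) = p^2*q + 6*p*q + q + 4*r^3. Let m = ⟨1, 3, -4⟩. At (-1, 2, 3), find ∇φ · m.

-436

∂φ/∂p = 2*p*q + 6*q
∂φ/∂q = p^2 + 6*p + 1
∂φ/∂r = 12*r^2
∇φ at (-1, 2, 3) = (8, -4, 108)
∇φ · m = (8)(1) + (-4)(3) + (108)(-4) = -436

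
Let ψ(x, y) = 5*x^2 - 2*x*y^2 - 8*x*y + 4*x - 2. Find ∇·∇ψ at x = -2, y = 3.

∂²ψ/∂x² = 10
∂²ψ/∂y² = -4*x
∇²ψ = -4*x + 10
At (-2, 3): 18.

18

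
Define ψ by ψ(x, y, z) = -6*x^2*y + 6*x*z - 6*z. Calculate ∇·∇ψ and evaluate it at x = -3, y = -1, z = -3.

∂²ψ/∂x² = -12*y
∂²ψ/∂y² = 0
∂²ψ/∂z² = 0
∇²ψ = -12*y
At (-3, -1, -3): 12.

12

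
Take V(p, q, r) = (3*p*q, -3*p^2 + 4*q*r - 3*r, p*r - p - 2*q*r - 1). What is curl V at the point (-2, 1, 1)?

(∇×V)₁ = ∂V₃/∂q − ∂V₂/∂r = -4*q - 2*r + 3
(∇×V)₂ = ∂V₁/∂r − ∂V₃/∂p = -r + 1
(∇×V)₃ = ∂V₂/∂p − ∂V₁/∂q = -9*p
∇×V = (-4*q - 2*r + 3, -r + 1, -9*p)
At (-2, 1, 1): (-3, 0, 18).

(-3, 0, 18)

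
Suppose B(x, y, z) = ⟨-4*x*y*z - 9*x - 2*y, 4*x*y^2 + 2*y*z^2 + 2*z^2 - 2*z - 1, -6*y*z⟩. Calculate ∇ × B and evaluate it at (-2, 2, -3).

(∇×B)₁ = ∂B₃/∂y − ∂B₂/∂z = -4*y*z - 10*z + 2
(∇×B)₂ = ∂B₁/∂z − ∂B₃/∂x = -4*x*y
(∇×B)₃ = ∂B₂/∂x − ∂B₁/∂y = 4*x*z + 4*y^2 + 2
∇×B = (-4*y*z - 10*z + 2, -4*x*y, 4*x*z + 4*y^2 + 2)
At (-2, 2, -3): (56, 16, 42).

(56, 16, 42)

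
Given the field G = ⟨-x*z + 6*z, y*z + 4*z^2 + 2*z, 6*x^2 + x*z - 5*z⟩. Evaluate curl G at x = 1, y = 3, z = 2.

(-21, -9, 0)

(∇×G)₁ = ∂G₃/∂y − ∂G₂/∂z = -y - 8*z - 2
(∇×G)₂ = ∂G₁/∂z − ∂G₃/∂x = -13*x - z + 6
(∇×G)₃ = ∂G₂/∂x − ∂G₁/∂y = 0
∇×G = (-y - 8*z - 2, -13*x - z + 6, 0)
At (1, 3, 2): (-21, -9, 0).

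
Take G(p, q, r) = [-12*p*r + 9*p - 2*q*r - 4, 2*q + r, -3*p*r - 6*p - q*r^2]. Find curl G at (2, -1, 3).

(∇×G)₁ = ∂G₃/∂q − ∂G₂/∂r = -r^2 - 1
(∇×G)₂ = ∂G₁/∂r − ∂G₃/∂p = -12*p - 2*q + 3*r + 6
(∇×G)₃ = ∂G₂/∂p − ∂G₁/∂q = 2*r
∇×G = (-r^2 - 1, -12*p - 2*q + 3*r + 6, 2*r)
At (2, -1, 3): (-10, -7, 6).

(-10, -7, 6)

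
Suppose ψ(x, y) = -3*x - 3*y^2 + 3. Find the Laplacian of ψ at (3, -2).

∂²ψ/∂x² = 0
∂²ψ/∂y² = -6
∇²ψ = -6
At (3, -2): -6.

-6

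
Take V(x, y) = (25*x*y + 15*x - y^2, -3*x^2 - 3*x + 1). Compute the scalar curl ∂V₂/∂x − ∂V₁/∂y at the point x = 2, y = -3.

-71

∂V₂/∂x = -6*x - 3
∂V₁/∂y = 25*x - 2*y
Scalar curl = -31*x + 2*y - 3
At (2, -3): -71.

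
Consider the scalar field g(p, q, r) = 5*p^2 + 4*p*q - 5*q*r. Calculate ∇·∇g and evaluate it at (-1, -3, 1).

10

∂²g/∂p² = 10
∂²g/∂q² = 0
∂²g/∂r² = 0
∇²g = 10
At (-1, -3, 1): 10.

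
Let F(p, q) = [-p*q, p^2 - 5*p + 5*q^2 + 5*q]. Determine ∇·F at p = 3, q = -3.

∂F₁/∂p = -q
∂F₂/∂q = 10*q + 5
∇·F = 9*q + 5
At (3, -3): -22.

-22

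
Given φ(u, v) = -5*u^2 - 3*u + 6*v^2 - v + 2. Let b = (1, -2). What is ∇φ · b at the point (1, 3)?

∂φ/∂u = -10*u - 3
∂φ/∂v = 12*v - 1
∇φ at (1, 3) = (-13, 35)
∇φ · b = (-13)(1) + (35)(-2) = -83

-83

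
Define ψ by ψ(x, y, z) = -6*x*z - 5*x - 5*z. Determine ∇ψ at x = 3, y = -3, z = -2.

∂ψ/∂x = -6*z - 5
∂ψ/∂y = 0
∂ψ/∂z = -6*x - 5
∇ψ = (-6*z - 5, 0, -6*x - 5)
At (3, -3, -2): (7, 0, -23).

(7, 0, -23)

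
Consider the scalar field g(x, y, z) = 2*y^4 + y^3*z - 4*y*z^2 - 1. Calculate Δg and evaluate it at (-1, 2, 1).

92

∂²g/∂x² = 0
∂²g/∂y² = 6*y*(4*y + z)
∂²g/∂z² = -8*y
∇²g = 24*y^2 + 6*y*z - 8*y
At (-1, 2, 1): 92.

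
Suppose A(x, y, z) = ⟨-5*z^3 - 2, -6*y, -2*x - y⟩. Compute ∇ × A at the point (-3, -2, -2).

(∇×A)₁ = ∂A₃/∂y − ∂A₂/∂z = -1
(∇×A)₂ = ∂A₁/∂z − ∂A₃/∂x = -15*z^2 + 2
(∇×A)₃ = ∂A₂/∂x − ∂A₁/∂y = 0
∇×A = (-1, -15*z^2 + 2, 0)
At (-3, -2, -2): (-1, -58, 0).

(-1, -58, 0)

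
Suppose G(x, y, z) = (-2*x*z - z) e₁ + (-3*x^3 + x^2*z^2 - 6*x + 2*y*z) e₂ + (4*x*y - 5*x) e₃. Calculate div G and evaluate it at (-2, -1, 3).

∂G₁/∂x = -2*z
∂G₂/∂y = 2*z
∂G₃/∂z = 0
∇·G = 0
At (-2, -1, 3): 0.

0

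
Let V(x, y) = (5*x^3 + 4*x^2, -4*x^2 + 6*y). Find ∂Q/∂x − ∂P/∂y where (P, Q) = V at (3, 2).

∂V₂/∂x = -8*x
∂V₁/∂y = 0
Scalar curl = -8*x
At (3, 2): -24.

-24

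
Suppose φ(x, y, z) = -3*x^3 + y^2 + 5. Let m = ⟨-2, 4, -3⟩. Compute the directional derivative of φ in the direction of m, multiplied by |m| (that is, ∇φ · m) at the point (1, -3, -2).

∂φ/∂x = -9*x^2
∂φ/∂y = 2*y
∂φ/∂z = 0
∇φ at (1, -3, -2) = (-9, -6, 0)
∇φ · m = (-9)(-2) + (-6)(4) + (0)(-3) = -6

-6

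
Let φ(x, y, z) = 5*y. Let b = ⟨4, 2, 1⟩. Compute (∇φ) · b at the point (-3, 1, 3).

∂φ/∂x = 0
∂φ/∂y = 5
∂φ/∂z = 0
∇φ at (-3, 1, 3) = (0, 5, 0)
∇φ · b = (0)(4) + (5)(2) + (0)(1) = 10

10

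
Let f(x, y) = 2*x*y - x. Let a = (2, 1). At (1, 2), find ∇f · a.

∂f/∂x = 2*y - 1
∂f/∂y = 2*x
∇f at (1, 2) = (3, 2)
∇f · a = (3)(2) + (2)(1) = 8

8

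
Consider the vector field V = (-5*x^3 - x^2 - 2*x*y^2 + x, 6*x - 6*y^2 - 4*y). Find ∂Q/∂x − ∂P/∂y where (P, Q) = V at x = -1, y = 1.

2

∂V₂/∂x = 6
∂V₁/∂y = -4*x*y
Scalar curl = 4*x*y + 6
At (-1, 1): 2.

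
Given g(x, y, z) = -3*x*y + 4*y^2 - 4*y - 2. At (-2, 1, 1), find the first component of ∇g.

-3

(∇g)_1 = ∂g/∂x = -3*y
At (-2, 1, 1): -3.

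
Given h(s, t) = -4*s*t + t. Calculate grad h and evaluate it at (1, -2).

(8, -3)

∂h/∂s = -4*t
∂h/∂t = -4*s + 1
∇h = (-4*t, -4*s + 1)
At (1, -2): (8, -3).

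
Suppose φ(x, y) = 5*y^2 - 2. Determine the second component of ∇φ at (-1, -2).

(∇φ)_2 = ∂φ/∂y = 10*y
At (-1, -2): -20.

-20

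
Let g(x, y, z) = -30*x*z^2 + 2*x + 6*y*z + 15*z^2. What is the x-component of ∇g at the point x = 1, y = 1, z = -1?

-28

(∇g)_1 = ∂g/∂x = -30*z^2 + 2
At (1, 1, -1): -28.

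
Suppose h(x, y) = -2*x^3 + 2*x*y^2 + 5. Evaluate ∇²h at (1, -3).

-8

∂²h/∂x² = -12*x
∂²h/∂y² = 4*x
∇²h = -8*x
At (1, -3): -8.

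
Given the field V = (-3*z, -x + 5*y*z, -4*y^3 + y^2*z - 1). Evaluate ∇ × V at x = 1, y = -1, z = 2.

(-11, -3, -1)

(∇×V)₁ = ∂V₃/∂y − ∂V₂/∂z = -12*y^2 + 2*y*z - 5*y
(∇×V)₂ = ∂V₁/∂z − ∂V₃/∂x = -3
(∇×V)₃ = ∂V₂/∂x − ∂V₁/∂y = -1
∇×V = (-12*y^2 + 2*y*z - 5*y, -3, -1)
At (1, -1, 2): (-11, -3, -1).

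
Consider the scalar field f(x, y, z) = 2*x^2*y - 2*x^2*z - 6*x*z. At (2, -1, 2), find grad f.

(-36, 8, -20)

∂f/∂x = 4*x*y - 4*x*z - 6*z
∂f/∂y = 2*x^2
∂f/∂z = -2*x^2 - 6*x
∇f = (4*x*y - 4*x*z - 6*z, 2*x^2, -2*x^2 - 6*x)
At (2, -1, 2): (-36, 8, -20).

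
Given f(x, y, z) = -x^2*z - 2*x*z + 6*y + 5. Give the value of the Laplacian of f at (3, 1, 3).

∂²f/∂x² = -2*z
∂²f/∂y² = 0
∂²f/∂z² = 0
∇²f = -2*z
At (3, 1, 3): -6.

-6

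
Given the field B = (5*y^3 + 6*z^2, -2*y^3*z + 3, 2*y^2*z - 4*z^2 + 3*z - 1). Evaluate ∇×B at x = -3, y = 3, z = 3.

(∇×B)₁ = ∂B₃/∂y − ∂B₂/∂z = 2*y^3 + 4*y*z
(∇×B)₂ = ∂B₁/∂z − ∂B₃/∂x = 12*z
(∇×B)₃ = ∂B₂/∂x − ∂B₁/∂y = -15*y^2
∇×B = (2*y^3 + 4*y*z, 12*z, -15*y^2)
At (-3, 3, 3): (90, 36, -135).

(90, 36, -135)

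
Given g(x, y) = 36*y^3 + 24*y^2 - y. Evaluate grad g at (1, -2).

∂g/∂x = 0
∂g/∂y = 108*y^2 + 48*y - 1
∇g = (0, 108*y^2 + 48*y - 1)
At (1, -2): (0, 335).

(0, 335)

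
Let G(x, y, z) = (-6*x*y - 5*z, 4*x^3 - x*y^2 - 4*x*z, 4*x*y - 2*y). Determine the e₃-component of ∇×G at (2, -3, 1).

(∇×G)_3 = ∂G₂/∂x − ∂G₁/∂y
= 12*x^2 - y^2 - 4*z − (-6*x)
= 12*x^2 + 6*x - y^2 - 4*z
At (2, -3, 1): 47.

47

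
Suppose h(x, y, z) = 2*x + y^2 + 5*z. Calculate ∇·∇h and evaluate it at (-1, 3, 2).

∂²h/∂x² = 0
∂²h/∂y² = 2
∂²h/∂z² = 0
∇²h = 2
At (-1, 3, 2): 2.

2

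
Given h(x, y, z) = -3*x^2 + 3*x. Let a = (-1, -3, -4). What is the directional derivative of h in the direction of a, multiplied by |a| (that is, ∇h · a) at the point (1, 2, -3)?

3

∂h/∂x = -6*x + 3
∂h/∂y = 0
∂h/∂z = 0
∇h at (1, 2, -3) = (-3, 0, 0)
∇h · a = (-3)(-1) + (0)(-3) + (0)(-4) = 3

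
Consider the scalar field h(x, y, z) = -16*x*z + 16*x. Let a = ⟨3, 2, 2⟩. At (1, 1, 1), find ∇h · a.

-32

∂h/∂x = -16*z + 16
∂h/∂y = 0
∂h/∂z = -16*x
∇h at (1, 1, 1) = (0, 0, -16)
∇h · a = (0)(3) + (0)(2) + (-16)(2) = -32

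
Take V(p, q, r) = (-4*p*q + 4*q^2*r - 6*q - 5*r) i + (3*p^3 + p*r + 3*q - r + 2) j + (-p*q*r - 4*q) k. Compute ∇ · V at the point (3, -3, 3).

∂V₁/∂p = -4*q
∂V₂/∂q = 3
∂V₃/∂r = -p*q
∇·V = -p*q - 4*q + 3
At (3, -3, 3): 24.

24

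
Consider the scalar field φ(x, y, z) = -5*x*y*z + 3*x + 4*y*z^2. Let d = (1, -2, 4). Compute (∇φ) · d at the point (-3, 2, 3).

∂φ/∂x = -5*y*z + 3
∂φ/∂y = -5*x*z + 4*z^2
∂φ/∂z = -5*x*y + 8*y*z
∇φ at (-3, 2, 3) = (-27, 81, 78)
∇φ · d = (-27)(1) + (81)(-2) + (78)(4) = 123

123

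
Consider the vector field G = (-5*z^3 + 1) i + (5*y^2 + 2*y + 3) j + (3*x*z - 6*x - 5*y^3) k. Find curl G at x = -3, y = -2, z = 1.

(-60, -12, 0)

(∇×G)₁ = ∂G₃/∂y − ∂G₂/∂z = -15*y^2
(∇×G)₂ = ∂G₁/∂z − ∂G₃/∂x = -15*z^2 - 3*z + 6
(∇×G)₃ = ∂G₂/∂x − ∂G₁/∂y = 0
∇×G = (-15*y^2, -15*z^2 - 3*z + 6, 0)
At (-3, -2, 1): (-60, -12, 0).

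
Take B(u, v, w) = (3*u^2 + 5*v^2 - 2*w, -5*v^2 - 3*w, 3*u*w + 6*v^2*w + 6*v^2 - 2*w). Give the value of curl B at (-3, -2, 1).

(∇×B)₁ = ∂B₃/∂v − ∂B₂/∂w = 12*v*w + 12*v + 3
(∇×B)₂ = ∂B₁/∂w − ∂B₃/∂u = -3*w - 2
(∇×B)₃ = ∂B₂/∂u − ∂B₁/∂v = -10*v
∇×B = (12*v*w + 12*v + 3, -3*w - 2, -10*v)
At (-3, -2, 1): (-45, -5, 20).

(-45, -5, 20)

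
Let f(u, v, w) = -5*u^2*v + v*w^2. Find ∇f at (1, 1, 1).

(-10, -4, 2)

∂f/∂u = -10*u*v
∂f/∂v = -5*u^2 + w^2
∂f/∂w = 2*v*w
∇f = (-10*u*v, -5*u^2 + w^2, 2*v*w)
At (1, 1, 1): (-10, -4, 2).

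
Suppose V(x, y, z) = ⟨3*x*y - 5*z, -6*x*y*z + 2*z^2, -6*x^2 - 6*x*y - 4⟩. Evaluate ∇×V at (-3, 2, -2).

(-10, -29, 33)

(∇×V)₁ = ∂V₃/∂y − ∂V₂/∂z = 6*x*y - 6*x - 4*z
(∇×V)₂ = ∂V₁/∂z − ∂V₃/∂x = 12*x + 6*y - 5
(∇×V)₃ = ∂V₂/∂x − ∂V₁/∂y = -3*x - 6*y*z
∇×V = (6*x*y - 6*x - 4*z, 12*x + 6*y - 5, -3*x - 6*y*z)
At (-3, 2, -2): (-10, -29, 33).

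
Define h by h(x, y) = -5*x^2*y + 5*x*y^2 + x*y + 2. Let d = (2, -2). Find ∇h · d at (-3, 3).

552

∂h/∂x = -10*x*y + 5*y^2 + y
∂h/∂y = -5*x^2 + 10*x*y + x
∇h at (-3, 3) = (138, -138)
∇h · d = (138)(2) + (-138)(-2) = 552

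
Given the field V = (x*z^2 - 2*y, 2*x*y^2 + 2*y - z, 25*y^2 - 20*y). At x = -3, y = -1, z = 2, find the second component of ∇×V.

(∇×V)_2 = ∂V₁/∂z − ∂V₃/∂x
= 2*x*z − (0)
= 2*x*z
At (-3, -1, 2): -12.

-12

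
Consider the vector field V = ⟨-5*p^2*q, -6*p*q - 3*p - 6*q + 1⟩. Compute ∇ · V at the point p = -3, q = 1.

∂V₁/∂p = -10*p*q
∂V₂/∂q = -6*p - 6
∇·V = -10*p*q - 6*p - 6
At (-3, 1): 42.

42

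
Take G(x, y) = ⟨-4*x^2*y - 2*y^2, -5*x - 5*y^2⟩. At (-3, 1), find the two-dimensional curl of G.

35

∂G₂/∂x = -5
∂G₁/∂y = -4*x^2 - 4*y
Scalar curl = 4*x^2 + 4*y - 5
At (-3, 1): 35.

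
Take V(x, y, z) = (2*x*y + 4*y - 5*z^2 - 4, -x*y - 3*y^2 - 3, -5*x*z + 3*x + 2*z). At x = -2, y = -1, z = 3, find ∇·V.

∂V₁/∂x = 2*y
∂V₂/∂y = -x - 6*y
∂V₃/∂z = -5*x + 2
∇·V = -6*x - 4*y + 2
At (-2, -1, 3): 18.

18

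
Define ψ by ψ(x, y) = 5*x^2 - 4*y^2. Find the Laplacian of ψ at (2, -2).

∂²ψ/∂x² = 10
∂²ψ/∂y² = -8
∇²ψ = 2
At (2, -2): 2.

2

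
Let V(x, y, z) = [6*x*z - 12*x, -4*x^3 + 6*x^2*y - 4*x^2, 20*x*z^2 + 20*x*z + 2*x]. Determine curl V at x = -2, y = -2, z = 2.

(0, -134, 16)

(∇×V)₁ = ∂V₃/∂y − ∂V₂/∂z = 0
(∇×V)₂ = ∂V₁/∂z − ∂V₃/∂x = 6*x - 20*z^2 - 20*z - 2
(∇×V)₃ = ∂V₂/∂x − ∂V₁/∂y = -12*x^2 + 12*x*y - 8*x
∇×V = (0, 6*x - 20*z^2 - 20*z - 2, -12*x^2 + 12*x*y - 8*x)
At (-2, -2, 2): (0, -134, 16).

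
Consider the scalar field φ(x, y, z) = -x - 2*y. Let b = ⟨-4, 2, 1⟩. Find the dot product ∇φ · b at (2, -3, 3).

∂φ/∂x = -1
∂φ/∂y = -2
∂φ/∂z = 0
∇φ at (2, -3, 3) = (-1, -2, 0)
∇φ · b = (-1)(-4) + (-2)(2) + (0)(1) = 0

0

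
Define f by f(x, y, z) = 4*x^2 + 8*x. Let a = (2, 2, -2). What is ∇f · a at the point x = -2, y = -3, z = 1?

∂f/∂x = 8*x + 8
∂f/∂y = 0
∂f/∂z = 0
∇f at (-2, -3, 1) = (-8, 0, 0)
∇f · a = (-8)(2) + (0)(2) + (0)(-2) = -16

-16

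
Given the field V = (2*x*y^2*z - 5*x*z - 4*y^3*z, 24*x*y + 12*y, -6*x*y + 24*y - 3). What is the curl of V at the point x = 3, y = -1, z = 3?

(6, -11, 48)

(∇×V)₁ = ∂V₃/∂y − ∂V₂/∂z = -6*x + 24
(∇×V)₂ = ∂V₁/∂z − ∂V₃/∂x = 2*x*y^2 - 5*x - 4*y^3 + 6*y
(∇×V)₃ = ∂V₂/∂x − ∂V₁/∂y = -4*x*y*z + 12*y^2*z + 24*y
∇×V = (-6*x + 24, 2*x*y^2 - 5*x - 4*y^3 + 6*y, -4*x*y*z + 12*y^2*z + 24*y)
At (3, -1, 3): (6, -11, 48).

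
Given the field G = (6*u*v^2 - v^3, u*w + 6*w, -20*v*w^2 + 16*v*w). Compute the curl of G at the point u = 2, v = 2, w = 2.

(-56, 0, -34)

(∇×G)₁ = ∂G₃/∂v − ∂G₂/∂w = -u - 20*w^2 + 16*w - 6
(∇×G)₂ = ∂G₁/∂w − ∂G₃/∂u = 0
(∇×G)₃ = ∂G₂/∂u − ∂G₁/∂v = -12*u*v + 3*v^2 + w
∇×G = (-u - 20*w^2 + 16*w - 6, 0, -12*u*v + 3*v^2 + w)
At (2, 2, 2): (-56, 0, -34).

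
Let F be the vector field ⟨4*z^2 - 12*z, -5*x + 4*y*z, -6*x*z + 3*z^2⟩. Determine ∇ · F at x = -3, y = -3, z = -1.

8

∂F₁/∂x = 0
∂F₂/∂y = 4*z
∂F₃/∂z = -6*x + 6*z
∇·F = -6*x + 10*z
At (-3, -3, -1): 8.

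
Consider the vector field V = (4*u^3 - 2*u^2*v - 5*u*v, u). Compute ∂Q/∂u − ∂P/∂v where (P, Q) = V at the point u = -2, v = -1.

-1

∂V₂/∂u = 1
∂V₁/∂v = -2*u^2 - 5*u
Scalar curl = 2*u^2 + 5*u + 1
At (-2, -1): -1.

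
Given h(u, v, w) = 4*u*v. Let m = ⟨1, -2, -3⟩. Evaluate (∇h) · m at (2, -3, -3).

∂h/∂u = 4*v
∂h/∂v = 4*u
∂h/∂w = 0
∇h at (2, -3, -3) = (-12, 8, 0)
∇h · m = (-12)(1) + (8)(-2) + (0)(-3) = -28

-28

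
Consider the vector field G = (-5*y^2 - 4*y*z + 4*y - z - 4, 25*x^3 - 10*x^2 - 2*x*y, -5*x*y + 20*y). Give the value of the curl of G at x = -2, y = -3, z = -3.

(30, -4, 300)

(∇×G)₁ = ∂G₃/∂y − ∂G₂/∂z = -5*x + 20
(∇×G)₂ = ∂G₁/∂z − ∂G₃/∂x = y - 1
(∇×G)₃ = ∂G₂/∂x − ∂G₁/∂y = 75*x^2 - 20*x + 8*y + 4*z - 4
∇×G = (-5*x + 20, y - 1, 75*x^2 - 20*x + 8*y + 4*z - 4)
At (-2, -3, -3): (30, -4, 300).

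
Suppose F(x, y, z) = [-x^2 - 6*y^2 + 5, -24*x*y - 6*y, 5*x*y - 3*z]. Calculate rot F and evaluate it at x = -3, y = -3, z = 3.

(∇×F)₁ = ∂F₃/∂y − ∂F₂/∂z = 5*x
(∇×F)₂ = ∂F₁/∂z − ∂F₃/∂x = -5*y
(∇×F)₃ = ∂F₂/∂x − ∂F₁/∂y = -12*y
∇×F = (5*x, -5*y, -12*y)
At (-3, -3, 3): (-15, 15, 36).

(-15, 15, 36)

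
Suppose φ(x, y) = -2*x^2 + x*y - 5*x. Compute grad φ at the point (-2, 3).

(6, -2)

∂φ/∂x = -4*x + y - 5
∂φ/∂y = x
∇φ = (-4*x + y - 5, x)
At (-2, 3): (6, -2).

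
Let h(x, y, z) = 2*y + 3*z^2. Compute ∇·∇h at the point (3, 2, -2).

∂²h/∂x² = 0
∂²h/∂y² = 0
∂²h/∂z² = 6
∇²h = 6
At (3, 2, -2): 6.

6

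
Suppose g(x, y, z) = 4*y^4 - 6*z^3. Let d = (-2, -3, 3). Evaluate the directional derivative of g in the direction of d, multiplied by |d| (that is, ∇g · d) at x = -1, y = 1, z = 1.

-102

∂g/∂x = 0
∂g/∂y = 16*y^3
∂g/∂z = -18*z^2
∇g at (-1, 1, 1) = (0, 16, -18)
∇g · d = (0)(-2) + (16)(-3) + (-18)(3) = -102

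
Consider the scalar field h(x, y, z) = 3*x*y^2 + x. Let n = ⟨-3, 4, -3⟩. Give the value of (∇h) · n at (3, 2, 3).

105

∂h/∂x = 3*y^2 + 1
∂h/∂y = 6*x*y
∂h/∂z = 0
∇h at (3, 2, 3) = (13, 36, 0)
∇h · n = (13)(-3) + (36)(4) + (0)(-3) = 105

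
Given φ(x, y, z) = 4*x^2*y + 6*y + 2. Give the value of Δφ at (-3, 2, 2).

∂²φ/∂x² = 8*y
∂²φ/∂y² = 0
∂²φ/∂z² = 0
∇²φ = 8*y
At (-3, 2, 2): 16.

16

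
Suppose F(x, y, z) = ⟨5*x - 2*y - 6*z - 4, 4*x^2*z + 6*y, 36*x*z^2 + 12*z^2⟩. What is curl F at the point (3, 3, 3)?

(-36, -330, 74)

(∇×F)₁ = ∂F₃/∂y − ∂F₂/∂z = -4*x^2
(∇×F)₂ = ∂F₁/∂z − ∂F₃/∂x = -36*z^2 - 6
(∇×F)₃ = ∂F₂/∂x − ∂F₁/∂y = 8*x*z + 2
∇×F = (-4*x^2, -36*z^2 - 6, 8*x*z + 2)
At (3, 3, 3): (-36, -330, 74).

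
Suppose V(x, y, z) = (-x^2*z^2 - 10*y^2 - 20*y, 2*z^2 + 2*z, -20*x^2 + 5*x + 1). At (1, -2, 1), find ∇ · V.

-2

∂V₁/∂x = -2*x*z^2
∂V₂/∂y = 0
∂V₃/∂z = 0
∇·V = -2*x*z^2
At (1, -2, 1): -2.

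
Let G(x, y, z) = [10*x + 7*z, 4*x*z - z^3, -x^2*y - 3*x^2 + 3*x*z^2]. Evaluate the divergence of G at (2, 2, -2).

-14

∂G₁/∂x = 10
∂G₂/∂y = 0
∂G₃/∂z = 6*x*z
∇·G = 6*x*z + 10
At (2, 2, -2): -14.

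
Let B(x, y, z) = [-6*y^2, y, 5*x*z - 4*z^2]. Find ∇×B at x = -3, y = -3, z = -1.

(∇×B)₁ = ∂B₃/∂y − ∂B₂/∂z = 0
(∇×B)₂ = ∂B₁/∂z − ∂B₃/∂x = -5*z
(∇×B)₃ = ∂B₂/∂x − ∂B₁/∂y = 12*y
∇×B = (0, -5*z, 12*y)
At (-3, -3, -1): (0, 5, -36).

(0, 5, -36)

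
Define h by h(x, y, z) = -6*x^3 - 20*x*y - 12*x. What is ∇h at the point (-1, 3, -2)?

(-90, 20, 0)

∂h/∂x = -18*x^2 - 20*y - 12
∂h/∂y = -20*x
∂h/∂z = 0
∇h = (-18*x^2 - 20*y - 12, -20*x, 0)
At (-1, 3, -2): (-90, 20, 0).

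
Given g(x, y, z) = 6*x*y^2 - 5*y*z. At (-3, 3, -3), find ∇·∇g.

-36

∂²g/∂x² = 0
∂²g/∂y² = 12*x
∂²g/∂z² = 0
∇²g = 12*x
At (-3, 3, -3): -36.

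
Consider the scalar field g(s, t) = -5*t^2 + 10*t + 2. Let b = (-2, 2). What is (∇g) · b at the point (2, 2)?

∂g/∂s = 0
∂g/∂t = -10*t + 10
∇g at (2, 2) = (0, -10)
∇g · b = (0)(-2) + (-10)(2) = -20

-20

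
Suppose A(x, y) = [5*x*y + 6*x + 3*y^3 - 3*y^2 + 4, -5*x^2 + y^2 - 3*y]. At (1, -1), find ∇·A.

∂A₁/∂x = 5*y + 6
∂A₂/∂y = 2*y - 3
∇·A = 7*y + 3
At (1, -1): -4.

-4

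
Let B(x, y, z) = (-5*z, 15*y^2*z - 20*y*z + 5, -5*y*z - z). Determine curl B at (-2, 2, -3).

(-5, -5, 0)

(∇×B)₁ = ∂B₃/∂y − ∂B₂/∂z = -15*y^2 + 20*y - 5*z
(∇×B)₂ = ∂B₁/∂z − ∂B₃/∂x = -5
(∇×B)₃ = ∂B₂/∂x − ∂B₁/∂y = 0
∇×B = (-15*y^2 + 20*y - 5*z, -5, 0)
At (-2, 2, -3): (-5, -5, 0).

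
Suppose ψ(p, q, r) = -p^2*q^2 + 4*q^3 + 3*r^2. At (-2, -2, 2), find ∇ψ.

∂ψ/∂p = -2*p*q^2
∂ψ/∂q = -2*p^2*q + 12*q^2
∂ψ/∂r = 6*r
∇ψ = (-2*p*q^2, -2*p^2*q + 12*q^2, 6*r)
At (-2, -2, 2): (16, 64, 12).

(16, 64, 12)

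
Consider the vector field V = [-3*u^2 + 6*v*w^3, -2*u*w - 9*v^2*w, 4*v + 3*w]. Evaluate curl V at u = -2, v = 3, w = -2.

(∇×V)₁ = ∂V₃/∂v − ∂V₂/∂w = 2*u + 9*v^2 + 4
(∇×V)₂ = ∂V₁/∂w − ∂V₃/∂u = 18*v*w^2
(∇×V)₃ = ∂V₂/∂u − ∂V₁/∂v = -6*w^3 - 2*w
∇×V = (2*u + 9*v^2 + 4, 18*v*w^2, -6*w^3 - 2*w)
At (-2, 3, -2): (81, 216, 52).

(81, 216, 52)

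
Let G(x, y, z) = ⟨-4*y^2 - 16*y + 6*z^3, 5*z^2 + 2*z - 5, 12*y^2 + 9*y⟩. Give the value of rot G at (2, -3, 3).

(-95, 162, -8)

(∇×G)₁ = ∂G₃/∂y − ∂G₂/∂z = 24*y - 10*z + 7
(∇×G)₂ = ∂G₁/∂z − ∂G₃/∂x = 18*z^2
(∇×G)₃ = ∂G₂/∂x − ∂G₁/∂y = 8*y + 16
∇×G = (24*y - 10*z + 7, 18*z^2, 8*y + 16)
At (2, -3, 3): (-95, 162, -8).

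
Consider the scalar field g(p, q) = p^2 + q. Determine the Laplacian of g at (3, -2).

∂²g/∂p² = 2
∂²g/∂q² = 0
∇²g = 2
At (3, -2): 2.

2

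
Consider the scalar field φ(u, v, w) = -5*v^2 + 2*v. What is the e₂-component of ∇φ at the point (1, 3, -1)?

-28

(∇φ)_2 = ∂φ/∂v = -10*v + 2
At (1, 3, -1): -28.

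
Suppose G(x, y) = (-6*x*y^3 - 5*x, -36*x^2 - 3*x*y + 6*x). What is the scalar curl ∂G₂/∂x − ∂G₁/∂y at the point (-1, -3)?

∂G₂/∂x = -72*x - 3*y + 6
∂G₁/∂y = -18*x*y^2
Scalar curl = 18*x*y^2 - 72*x - 3*y + 6
At (-1, -3): -75.

-75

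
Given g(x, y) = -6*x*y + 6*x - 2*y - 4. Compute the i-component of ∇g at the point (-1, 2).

(∇g)_1 = ∂g/∂x = -6*y + 6
At (-1, 2): -6.

-6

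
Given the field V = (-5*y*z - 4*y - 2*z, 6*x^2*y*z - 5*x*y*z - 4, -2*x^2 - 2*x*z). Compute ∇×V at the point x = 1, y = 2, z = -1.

(-2, -10, -15)

(∇×V)₁ = ∂V₃/∂y − ∂V₂/∂z = -6*x^2*y + 5*x*y
(∇×V)₂ = ∂V₁/∂z − ∂V₃/∂x = 4*x - 5*y + 2*z - 2
(∇×V)₃ = ∂V₂/∂x − ∂V₁/∂y = 12*x*y*z - 5*y*z + 5*z + 4
∇×V = (-6*x^2*y + 5*x*y, 4*x - 5*y + 2*z - 2, 12*x*y*z - 5*y*z + 5*z + 4)
At (1, 2, -1): (-2, -10, -15).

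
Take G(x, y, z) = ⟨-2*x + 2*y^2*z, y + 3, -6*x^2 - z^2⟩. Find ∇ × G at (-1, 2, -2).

(∇×G)₁ = ∂G₃/∂y − ∂G₂/∂z = 0
(∇×G)₂ = ∂G₁/∂z − ∂G₃/∂x = 12*x + 2*y^2
(∇×G)₃ = ∂G₂/∂x − ∂G₁/∂y = -4*y*z
∇×G = (0, 12*x + 2*y^2, -4*y*z)
At (-1, 2, -2): (0, -4, 16).

(0, -4, 16)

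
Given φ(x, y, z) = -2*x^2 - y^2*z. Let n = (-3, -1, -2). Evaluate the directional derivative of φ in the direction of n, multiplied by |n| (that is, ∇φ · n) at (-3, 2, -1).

-32

∂φ/∂x = -4*x
∂φ/∂y = -2*y*z
∂φ/∂z = -y^2
∇φ at (-3, 2, -1) = (12, 4, -4)
∇φ · n = (12)(-3) + (4)(-1) + (-4)(-2) = -32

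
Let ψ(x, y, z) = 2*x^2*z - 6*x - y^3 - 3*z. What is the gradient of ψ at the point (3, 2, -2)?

∂ψ/∂x = 4*x*z - 6
∂ψ/∂y = -3*y^2
∂ψ/∂z = 2*x^2 - 3
∇ψ = (4*x*z - 6, -3*y^2, 2*x^2 - 3)
At (3, 2, -2): (-30, -12, 15).

(-30, -12, 15)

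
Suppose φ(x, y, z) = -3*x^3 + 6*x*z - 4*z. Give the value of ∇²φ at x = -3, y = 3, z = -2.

54

∂²φ/∂x² = -18*x
∂²φ/∂y² = 0
∂²φ/∂z² = 0
∇²φ = -18*x
At (-3, 3, -2): 54.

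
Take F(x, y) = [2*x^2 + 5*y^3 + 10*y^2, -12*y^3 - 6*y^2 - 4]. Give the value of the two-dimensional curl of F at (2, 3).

-195

∂F₂/∂x = 0
∂F₁/∂y = 15*y^2 + 20*y
Scalar curl = -15*y^2 - 20*y
At (2, 3): -195.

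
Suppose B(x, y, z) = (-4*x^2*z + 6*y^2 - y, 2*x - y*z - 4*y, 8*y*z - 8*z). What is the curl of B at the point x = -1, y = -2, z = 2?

(∇×B)₁ = ∂B₃/∂y − ∂B₂/∂z = y + 8*z
(∇×B)₂ = ∂B₁/∂z − ∂B₃/∂x = -4*x^2
(∇×B)₃ = ∂B₂/∂x − ∂B₁/∂y = -12*y + 3
∇×B = (y + 8*z, -4*x^2, -12*y + 3)
At (-1, -2, 2): (14, -4, 27).

(14, -4, 27)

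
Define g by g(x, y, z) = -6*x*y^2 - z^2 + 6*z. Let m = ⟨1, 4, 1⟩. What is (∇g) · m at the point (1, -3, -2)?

∂g/∂x = -6*y^2
∂g/∂y = -12*x*y
∂g/∂z = -2*z + 6
∇g at (1, -3, -2) = (-54, 36, 10)
∇g · m = (-54)(1) + (36)(4) + (10)(1) = 100

100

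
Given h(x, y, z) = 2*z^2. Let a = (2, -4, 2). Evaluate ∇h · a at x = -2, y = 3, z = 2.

∂h/∂x = 0
∂h/∂y = 0
∂h/∂z = 4*z
∇h at (-2, 3, 2) = (0, 0, 8)
∇h · a = (0)(2) + (0)(-4) + (8)(2) = 16

16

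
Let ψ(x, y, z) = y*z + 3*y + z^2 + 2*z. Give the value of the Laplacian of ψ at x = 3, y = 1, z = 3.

∂²ψ/∂x² = 0
∂²ψ/∂y² = 0
∂²ψ/∂z² = 2
∇²ψ = 2
At (3, 1, 3): 2.

2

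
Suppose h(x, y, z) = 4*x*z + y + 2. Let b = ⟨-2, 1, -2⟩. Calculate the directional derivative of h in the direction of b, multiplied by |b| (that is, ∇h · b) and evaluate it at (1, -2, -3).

17

∂h/∂x = 4*z
∂h/∂y = 1
∂h/∂z = 4*x
∇h at (1, -2, -3) = (-12, 1, 4)
∇h · b = (-12)(-2) + (1)(1) + (4)(-2) = 17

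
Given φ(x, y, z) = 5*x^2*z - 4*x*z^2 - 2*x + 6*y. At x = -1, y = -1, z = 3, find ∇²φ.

∂²φ/∂x² = 10*z
∂²φ/∂y² = 0
∂²φ/∂z² = -8*x
∇²φ = -8*x + 10*z
At (-1, -1, 3): 38.

38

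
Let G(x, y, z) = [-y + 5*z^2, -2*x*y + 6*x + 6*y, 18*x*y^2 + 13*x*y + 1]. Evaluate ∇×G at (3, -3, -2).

(-285, -143, 13)

(∇×G)₁ = ∂G₃/∂y − ∂G₂/∂z = 36*x*y + 13*x
(∇×G)₂ = ∂G₁/∂z − ∂G₃/∂x = -18*y^2 - 13*y + 10*z
(∇×G)₃ = ∂G₂/∂x − ∂G₁/∂y = -2*y + 7
∇×G = (36*x*y + 13*x, -18*y^2 - 13*y + 10*z, -2*y + 7)
At (3, -3, -2): (-285, -143, 13).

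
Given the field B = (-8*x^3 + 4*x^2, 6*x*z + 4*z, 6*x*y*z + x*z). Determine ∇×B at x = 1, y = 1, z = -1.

(-16, 7, -6)

(∇×B)₁ = ∂B₃/∂y − ∂B₂/∂z = 6*x*z - 6*x - 4
(∇×B)₂ = ∂B₁/∂z − ∂B₃/∂x = -6*y*z - z
(∇×B)₃ = ∂B₂/∂x − ∂B₁/∂y = 6*z
∇×B = (6*x*z - 6*x - 4, -6*y*z - z, 6*z)
At (1, 1, -1): (-16, 7, -6).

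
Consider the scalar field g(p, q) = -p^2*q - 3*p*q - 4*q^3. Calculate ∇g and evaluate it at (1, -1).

(5, -16)

∂g/∂p = -2*p*q - 3*q
∂g/∂q = -p^2 - 3*p - 12*q^2
∇g = (-2*p*q - 3*q, -p^2 - 3*p - 12*q^2)
At (1, -1): (5, -16).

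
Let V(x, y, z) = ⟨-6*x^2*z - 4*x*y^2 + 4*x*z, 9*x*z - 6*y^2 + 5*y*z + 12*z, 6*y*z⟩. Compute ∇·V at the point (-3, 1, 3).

125

∂V₁/∂x = -12*x*z - 4*y^2 + 4*z
∂V₂/∂y = -12*y + 5*z
∂V₃/∂z = 6*y
∇·V = -12*x*z - 4*y^2 - 6*y + 9*z
At (-3, 1, 3): 125.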